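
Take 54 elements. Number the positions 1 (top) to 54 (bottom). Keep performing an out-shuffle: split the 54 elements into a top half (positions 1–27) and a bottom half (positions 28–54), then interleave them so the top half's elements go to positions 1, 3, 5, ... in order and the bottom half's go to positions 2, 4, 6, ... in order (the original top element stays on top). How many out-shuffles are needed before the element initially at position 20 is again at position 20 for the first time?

52

Follow position 20 under repeated out-shuffles:
20 → 39 → 24 → 47 → 40 → 26 → 51 → 48 → ... → 20 (length 52)
It first returns after 52 out-shuffles.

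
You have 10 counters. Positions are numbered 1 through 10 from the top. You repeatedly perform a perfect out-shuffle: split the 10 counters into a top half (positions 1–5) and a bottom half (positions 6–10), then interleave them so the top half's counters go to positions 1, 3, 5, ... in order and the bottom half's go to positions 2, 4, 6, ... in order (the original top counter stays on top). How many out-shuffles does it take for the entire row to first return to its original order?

The out-shuffle permutes the 10 positions with cycle lengths [1, 1, 2, 6].
Every counter is home exactly when every cycle has completed a whole number of laps, i.e. after lcm(1, 2, 6) = 6 out-shuffles.

6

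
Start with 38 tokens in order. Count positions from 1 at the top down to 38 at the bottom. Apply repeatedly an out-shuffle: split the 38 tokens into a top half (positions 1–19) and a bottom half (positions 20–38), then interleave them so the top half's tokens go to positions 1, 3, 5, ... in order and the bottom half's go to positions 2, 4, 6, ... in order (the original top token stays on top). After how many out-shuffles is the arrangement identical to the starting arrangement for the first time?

The out-shuffle permutes the 38 positions with cycle lengths [1, 1, 36].
Every token is home exactly when every cycle has completed a whole number of laps, i.e. after lcm(1, 36) = 36 out-shuffles.

36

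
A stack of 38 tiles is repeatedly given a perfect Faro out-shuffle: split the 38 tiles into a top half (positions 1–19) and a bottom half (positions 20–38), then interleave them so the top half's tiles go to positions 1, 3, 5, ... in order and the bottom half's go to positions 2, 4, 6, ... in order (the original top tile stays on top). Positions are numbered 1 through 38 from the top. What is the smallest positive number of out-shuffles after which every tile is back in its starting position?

The out-shuffle permutes the 38 positions with cycle lengths [1, 1, 36].
Every tile is home exactly when every cycle has completed a whole number of laps, i.e. after lcm(1, 36) = 36 out-shuffles.

36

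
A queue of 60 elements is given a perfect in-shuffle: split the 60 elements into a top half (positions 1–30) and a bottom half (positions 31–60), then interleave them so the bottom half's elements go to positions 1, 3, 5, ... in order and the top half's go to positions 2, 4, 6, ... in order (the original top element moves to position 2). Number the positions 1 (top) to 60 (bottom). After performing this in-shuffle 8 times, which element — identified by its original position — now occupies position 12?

Work backwards from position 12, undoing one in-shuffle at a time:
12 ← 6 ← 3 ← 32 ← 16 ← 8 ← 4 ← 2 ← 1
So the element now at position 12 started at position 1.

1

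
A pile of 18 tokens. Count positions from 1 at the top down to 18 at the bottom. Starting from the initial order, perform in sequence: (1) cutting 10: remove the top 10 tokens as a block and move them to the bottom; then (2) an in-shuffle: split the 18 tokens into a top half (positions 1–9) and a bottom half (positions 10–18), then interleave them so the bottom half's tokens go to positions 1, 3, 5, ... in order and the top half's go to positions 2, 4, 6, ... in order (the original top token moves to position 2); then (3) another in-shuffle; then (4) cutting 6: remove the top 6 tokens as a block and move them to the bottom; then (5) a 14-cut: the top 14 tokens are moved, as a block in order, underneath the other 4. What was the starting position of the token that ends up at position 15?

1

Undo the operations in reverse order, starting from position 15:
  undo op 5 (cut 14): 15 ← 11
  undo op 4 (cut 6): 11 ← 17
  undo op 3 (in-shuffle, from bottom half): 17 ← 18
  undo op 2 (in-shuffle, from top half): 18 ← 9
  undo op 1 (cut 10): 9 ← 1
So the token at position 15 came from original position 1.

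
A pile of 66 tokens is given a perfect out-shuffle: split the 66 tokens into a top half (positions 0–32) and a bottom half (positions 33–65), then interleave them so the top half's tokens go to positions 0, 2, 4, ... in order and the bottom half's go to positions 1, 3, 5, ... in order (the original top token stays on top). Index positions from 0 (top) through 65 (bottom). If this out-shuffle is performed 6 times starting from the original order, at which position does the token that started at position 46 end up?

Track the token's position through each out-shuffle:
46 → 27 → 54 → 43 → 21 → 42 → 19

19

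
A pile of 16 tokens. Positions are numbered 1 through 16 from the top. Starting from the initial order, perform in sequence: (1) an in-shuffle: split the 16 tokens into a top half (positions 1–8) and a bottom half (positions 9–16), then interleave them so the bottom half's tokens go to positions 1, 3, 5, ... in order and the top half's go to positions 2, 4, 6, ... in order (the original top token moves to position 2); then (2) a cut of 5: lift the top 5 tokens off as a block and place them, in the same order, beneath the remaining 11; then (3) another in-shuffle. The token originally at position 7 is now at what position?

Track the token from position 7 forward through each operation:
  after op 1 (in-shuffle): 7 → 14
  after op 2 (cut 5): 14 → 9
  after op 3 (in-shuffle): 9 → 1

1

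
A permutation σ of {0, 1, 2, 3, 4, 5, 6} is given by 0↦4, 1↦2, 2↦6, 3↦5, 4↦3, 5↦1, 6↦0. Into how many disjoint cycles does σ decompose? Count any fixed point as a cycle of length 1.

Cycle decomposition: (0 4 3 5 1 2 6).
1 cycle.

1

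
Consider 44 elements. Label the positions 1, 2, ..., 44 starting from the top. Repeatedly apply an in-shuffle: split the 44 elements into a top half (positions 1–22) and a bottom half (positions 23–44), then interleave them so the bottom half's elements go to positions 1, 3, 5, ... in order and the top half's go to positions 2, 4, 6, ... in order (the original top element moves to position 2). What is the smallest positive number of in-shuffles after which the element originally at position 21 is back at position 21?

4

Follow position 21 under repeated in-shuffles:
21 → 42 → 39 → 33 → 21
It first returns after 4 in-shuffles.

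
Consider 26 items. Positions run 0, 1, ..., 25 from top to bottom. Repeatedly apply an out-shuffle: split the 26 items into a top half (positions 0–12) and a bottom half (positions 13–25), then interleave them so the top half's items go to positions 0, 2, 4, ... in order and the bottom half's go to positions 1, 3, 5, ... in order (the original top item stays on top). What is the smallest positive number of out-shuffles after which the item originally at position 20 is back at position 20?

Follow position 20 under repeated out-shuffles:
20 → 15 → 5 → 10 → 20
It first returns after 4 out-shuffles.

4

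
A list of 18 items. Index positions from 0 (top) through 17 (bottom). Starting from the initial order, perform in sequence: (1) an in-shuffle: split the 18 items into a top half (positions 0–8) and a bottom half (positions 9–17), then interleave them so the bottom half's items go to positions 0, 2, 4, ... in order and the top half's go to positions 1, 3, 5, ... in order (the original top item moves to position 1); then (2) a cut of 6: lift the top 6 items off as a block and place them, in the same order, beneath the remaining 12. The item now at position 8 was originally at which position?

Undo the operations in reverse order, starting from position 8:
  undo op 2 (cut 6): 8 ← 14
  undo op 1 (in-shuffle, from bottom half): 14 ← 16
So the item at position 8 came from original position 16.

16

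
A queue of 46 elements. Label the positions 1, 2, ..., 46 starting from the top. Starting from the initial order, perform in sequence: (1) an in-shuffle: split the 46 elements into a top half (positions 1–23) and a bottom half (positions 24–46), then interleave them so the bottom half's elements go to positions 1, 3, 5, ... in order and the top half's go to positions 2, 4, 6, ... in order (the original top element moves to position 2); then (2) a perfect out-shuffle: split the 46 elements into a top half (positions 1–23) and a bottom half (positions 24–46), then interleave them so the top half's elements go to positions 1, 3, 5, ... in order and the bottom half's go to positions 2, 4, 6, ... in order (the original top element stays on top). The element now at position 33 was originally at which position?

32

Undo the operations in reverse order, starting from position 33:
  undo op 2 (out-shuffle, from top half): 33 ← 17
  undo op 1 (in-shuffle, from bottom half): 17 ← 32
So the element at position 33 came from original position 32.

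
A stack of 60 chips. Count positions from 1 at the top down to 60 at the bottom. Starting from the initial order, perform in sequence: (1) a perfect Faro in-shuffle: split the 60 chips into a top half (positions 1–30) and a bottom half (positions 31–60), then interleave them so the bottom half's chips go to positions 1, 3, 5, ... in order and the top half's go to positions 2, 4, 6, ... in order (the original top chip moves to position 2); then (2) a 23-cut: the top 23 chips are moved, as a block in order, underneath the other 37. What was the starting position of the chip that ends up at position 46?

35

Undo the operations in reverse order, starting from position 46:
  undo op 2 (cut 23): 46 ← 9
  undo op 1 (in-shuffle, from bottom half): 9 ← 35
So the chip at position 46 came from original position 35.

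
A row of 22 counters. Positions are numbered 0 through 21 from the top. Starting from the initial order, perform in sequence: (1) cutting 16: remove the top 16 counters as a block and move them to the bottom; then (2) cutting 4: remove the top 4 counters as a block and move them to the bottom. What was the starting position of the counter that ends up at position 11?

9

Undo the operations in reverse order, starting from position 11:
  undo op 2 (cut 4): 11 ← 15
  undo op 1 (cut 16): 15 ← 9
So the counter at position 11 came from original position 9.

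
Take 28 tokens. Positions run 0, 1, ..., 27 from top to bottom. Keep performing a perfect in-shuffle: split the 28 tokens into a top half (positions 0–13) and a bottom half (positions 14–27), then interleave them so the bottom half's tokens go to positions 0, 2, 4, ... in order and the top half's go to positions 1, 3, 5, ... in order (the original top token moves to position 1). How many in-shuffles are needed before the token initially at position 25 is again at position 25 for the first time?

28

Follow position 25 under repeated in-shuffles:
25 → 22 → 16 → 4 → 9 → 19 → 10 → 21 → ... → 25 (length 28)
It first returns after 28 in-shuffles.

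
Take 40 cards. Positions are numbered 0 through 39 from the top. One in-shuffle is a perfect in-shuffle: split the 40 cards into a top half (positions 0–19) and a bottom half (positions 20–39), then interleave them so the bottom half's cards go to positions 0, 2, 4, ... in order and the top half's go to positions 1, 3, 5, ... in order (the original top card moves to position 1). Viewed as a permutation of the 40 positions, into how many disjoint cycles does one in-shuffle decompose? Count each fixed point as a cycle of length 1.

2

Trace each unvisited position around until it returns:
(0 1 3 7 15 31 ... len 20) (2 5 11 23 6 13 ... len 20)
2 cycles in total.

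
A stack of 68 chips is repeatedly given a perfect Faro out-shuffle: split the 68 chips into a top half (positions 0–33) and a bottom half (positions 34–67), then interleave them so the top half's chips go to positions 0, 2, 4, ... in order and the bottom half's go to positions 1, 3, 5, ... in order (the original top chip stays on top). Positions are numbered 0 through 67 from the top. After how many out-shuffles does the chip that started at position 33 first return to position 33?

66

Follow position 33 under repeated out-shuffles:
33 → 66 → 65 → 63 → 59 → 51 → 35 → 3 → ... → 33 (length 66)
It first returns after 66 out-shuffles.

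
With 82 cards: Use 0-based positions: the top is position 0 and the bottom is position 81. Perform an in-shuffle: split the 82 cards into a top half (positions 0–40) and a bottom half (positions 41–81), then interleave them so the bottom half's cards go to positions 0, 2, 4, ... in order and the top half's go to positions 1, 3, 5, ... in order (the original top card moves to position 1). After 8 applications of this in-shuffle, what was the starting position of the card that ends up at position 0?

Work backwards from position 0, undoing one in-shuffle at a time:
0 ← 41 ← 20 ← 51 ← 25 ← 12 ← 47 ← 23 ← 11
So the card now at position 0 started at position 11.

11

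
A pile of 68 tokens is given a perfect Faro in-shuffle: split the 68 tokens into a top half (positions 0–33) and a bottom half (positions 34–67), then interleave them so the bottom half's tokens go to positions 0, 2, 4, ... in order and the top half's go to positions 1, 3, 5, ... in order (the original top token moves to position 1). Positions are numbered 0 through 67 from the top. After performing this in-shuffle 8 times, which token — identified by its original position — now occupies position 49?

Work backwards from position 49, undoing one in-shuffle at a time:
49 ← 24 ← 46 ← 57 ← 28 ← 48 ← 58 ← 63 ← 31
So the token now at position 49 started at position 31.

31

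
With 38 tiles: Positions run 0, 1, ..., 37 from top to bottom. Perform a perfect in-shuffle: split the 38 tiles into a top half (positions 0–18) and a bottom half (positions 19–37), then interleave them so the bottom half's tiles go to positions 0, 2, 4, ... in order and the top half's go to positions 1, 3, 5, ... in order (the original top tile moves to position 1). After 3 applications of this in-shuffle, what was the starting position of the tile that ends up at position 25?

Work backwards from position 25, undoing one in-shuffle at a time:
25 ← 12 ← 25 ← 12
So the tile now at position 25 started at position 12.

12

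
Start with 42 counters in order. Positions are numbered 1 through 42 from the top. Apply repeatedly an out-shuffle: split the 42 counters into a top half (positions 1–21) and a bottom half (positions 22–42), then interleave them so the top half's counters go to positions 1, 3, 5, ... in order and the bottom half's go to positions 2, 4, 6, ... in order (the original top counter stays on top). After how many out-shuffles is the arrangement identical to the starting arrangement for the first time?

The out-shuffle permutes the 42 positions with cycle lengths [1, 1, 20, 20].
Every counter is home exactly when every cycle has completed a whole number of laps, i.e. after lcm(1, 20) = 20 out-shuffles.

20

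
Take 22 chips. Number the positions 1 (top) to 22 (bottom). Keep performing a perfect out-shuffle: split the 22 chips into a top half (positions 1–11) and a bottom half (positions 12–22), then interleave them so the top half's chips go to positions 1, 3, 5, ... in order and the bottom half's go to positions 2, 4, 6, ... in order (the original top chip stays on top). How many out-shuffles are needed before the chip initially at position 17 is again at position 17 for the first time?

6

Follow position 17 under repeated out-shuffles:
17 → 12 → 2 → 3 → 5 → 9 → 17
It first returns after 6 out-shuffles.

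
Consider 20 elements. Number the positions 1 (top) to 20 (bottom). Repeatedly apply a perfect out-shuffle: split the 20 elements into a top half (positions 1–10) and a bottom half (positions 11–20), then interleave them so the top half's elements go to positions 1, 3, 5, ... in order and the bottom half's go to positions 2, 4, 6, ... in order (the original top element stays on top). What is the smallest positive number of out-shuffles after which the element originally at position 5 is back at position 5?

18

Follow position 5 under repeated out-shuffles:
5 → 9 → 17 → 14 → 8 → 15 → 10 → 19 → 18 → 16 → 12 → 4 → 7 → 13 → 6 → 11 → 2 → 3 → 5
It first returns after 18 out-shuffles.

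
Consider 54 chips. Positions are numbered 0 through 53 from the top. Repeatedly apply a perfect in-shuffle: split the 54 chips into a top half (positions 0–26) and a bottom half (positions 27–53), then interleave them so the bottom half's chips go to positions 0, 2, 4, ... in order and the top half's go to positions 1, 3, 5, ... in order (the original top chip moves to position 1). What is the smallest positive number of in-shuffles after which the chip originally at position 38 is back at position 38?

Follow position 38 under repeated in-shuffles:
38 → 22 → 45 → 36 → 18 → 37 → 20 → 41 → 28 → 2 → 5 → 11 → 23 → 47 → 40 → 26 → 53 → 52 → 50 → 46 → 38
It first returns after 20 in-shuffles.

20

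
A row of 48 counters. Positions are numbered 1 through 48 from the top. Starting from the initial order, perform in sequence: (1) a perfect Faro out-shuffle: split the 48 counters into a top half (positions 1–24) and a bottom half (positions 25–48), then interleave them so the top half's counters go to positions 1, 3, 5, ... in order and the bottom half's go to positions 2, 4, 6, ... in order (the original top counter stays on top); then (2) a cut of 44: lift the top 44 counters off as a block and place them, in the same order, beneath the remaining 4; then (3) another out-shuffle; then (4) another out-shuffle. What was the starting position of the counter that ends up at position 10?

Undo the operations in reverse order, starting from position 10:
  undo op 4 (out-shuffle, from bottom half): 10 ← 29
  undo op 3 (out-shuffle, from top half): 29 ← 15
  undo op 2 (cut 44): 15 ← 11
  undo op 1 (out-shuffle, from top half): 11 ← 6
So the counter at position 10 came from original position 6.

6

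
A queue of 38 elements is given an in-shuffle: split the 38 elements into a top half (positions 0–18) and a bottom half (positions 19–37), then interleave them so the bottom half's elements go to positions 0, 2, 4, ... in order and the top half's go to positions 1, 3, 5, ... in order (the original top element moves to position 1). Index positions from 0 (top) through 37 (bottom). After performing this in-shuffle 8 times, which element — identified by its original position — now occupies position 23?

Work backwards from position 23, undoing one in-shuffle at a time:
23 ← 11 ← 5 ← 2 ← 20 ← 29 ← 14 ← 26 ← 32
So the element now at position 23 started at position 32.

32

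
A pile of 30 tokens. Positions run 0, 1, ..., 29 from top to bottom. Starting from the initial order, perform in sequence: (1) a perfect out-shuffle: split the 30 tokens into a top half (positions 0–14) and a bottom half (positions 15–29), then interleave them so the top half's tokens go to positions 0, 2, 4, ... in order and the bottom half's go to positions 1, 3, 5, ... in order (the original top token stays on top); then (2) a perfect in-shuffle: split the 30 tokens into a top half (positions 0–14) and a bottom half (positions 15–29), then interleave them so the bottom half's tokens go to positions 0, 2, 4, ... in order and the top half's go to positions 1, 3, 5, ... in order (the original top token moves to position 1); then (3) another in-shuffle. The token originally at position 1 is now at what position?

Track the token from position 1 forward through each operation:
  after op 1 (out-shuffle): 1 → 2
  after op 2 (in-shuffle): 2 → 5
  after op 3 (in-shuffle): 5 → 11

11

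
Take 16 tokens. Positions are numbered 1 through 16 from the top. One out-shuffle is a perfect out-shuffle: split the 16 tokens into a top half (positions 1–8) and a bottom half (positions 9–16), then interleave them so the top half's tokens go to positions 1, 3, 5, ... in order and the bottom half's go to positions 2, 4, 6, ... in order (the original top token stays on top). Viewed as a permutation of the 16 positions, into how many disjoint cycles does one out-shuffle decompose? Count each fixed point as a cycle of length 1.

Trace each unvisited position around until it returns:
(1) (2 3 5 9) (4 7 13 10) (6 11) (8 15 14 12) (16)
6 cycles in total.

6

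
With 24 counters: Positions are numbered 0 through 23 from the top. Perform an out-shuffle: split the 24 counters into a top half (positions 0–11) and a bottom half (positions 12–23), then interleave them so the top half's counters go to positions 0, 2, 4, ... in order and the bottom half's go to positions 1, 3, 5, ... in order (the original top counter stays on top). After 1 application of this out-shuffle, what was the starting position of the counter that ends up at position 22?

Work backwards from position 22, undoing one out-shuffle at a time:
22 ← 11
So the counter now at position 22 started at position 11.

11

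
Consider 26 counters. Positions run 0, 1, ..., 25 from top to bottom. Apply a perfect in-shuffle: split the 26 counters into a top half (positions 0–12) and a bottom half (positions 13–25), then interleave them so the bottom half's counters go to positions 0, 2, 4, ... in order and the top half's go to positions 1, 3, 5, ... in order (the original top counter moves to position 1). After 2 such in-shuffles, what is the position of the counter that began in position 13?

1

Track the counter's position through each in-shuffle:
13 → 0 → 1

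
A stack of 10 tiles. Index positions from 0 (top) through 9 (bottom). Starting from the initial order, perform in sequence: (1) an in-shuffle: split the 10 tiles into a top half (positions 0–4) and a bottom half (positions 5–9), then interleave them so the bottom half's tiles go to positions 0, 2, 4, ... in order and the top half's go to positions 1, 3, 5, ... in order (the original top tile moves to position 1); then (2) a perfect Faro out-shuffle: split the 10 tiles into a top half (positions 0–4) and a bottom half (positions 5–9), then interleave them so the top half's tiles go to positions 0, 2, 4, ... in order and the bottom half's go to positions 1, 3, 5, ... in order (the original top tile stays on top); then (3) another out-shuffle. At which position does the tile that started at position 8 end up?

6

Track the tile from position 8 forward through each operation:
  after op 1 (in-shuffle): 8 → 6
  after op 2 (out-shuffle): 6 → 3
  after op 3 (out-shuffle): 3 → 6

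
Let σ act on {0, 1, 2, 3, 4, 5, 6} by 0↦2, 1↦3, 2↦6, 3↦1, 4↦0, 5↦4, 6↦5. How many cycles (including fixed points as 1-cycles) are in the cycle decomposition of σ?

2

Cycle decomposition: (0 2 6 5 4) (1 3).
2 cycles.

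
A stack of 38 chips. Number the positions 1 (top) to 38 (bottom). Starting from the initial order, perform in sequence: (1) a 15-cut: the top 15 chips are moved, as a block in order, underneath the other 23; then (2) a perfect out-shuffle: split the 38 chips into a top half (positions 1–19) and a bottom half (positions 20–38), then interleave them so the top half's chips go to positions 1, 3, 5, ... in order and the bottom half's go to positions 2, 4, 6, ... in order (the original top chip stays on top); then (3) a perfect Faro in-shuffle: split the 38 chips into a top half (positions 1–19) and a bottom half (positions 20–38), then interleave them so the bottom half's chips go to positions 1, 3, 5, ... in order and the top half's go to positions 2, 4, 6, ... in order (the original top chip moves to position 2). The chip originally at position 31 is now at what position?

Track the chip from position 31 forward through each operation:
  after op 1 (cut 15): 31 → 16
  after op 2 (out-shuffle): 16 → 31
  after op 3 (in-shuffle): 31 → 23

23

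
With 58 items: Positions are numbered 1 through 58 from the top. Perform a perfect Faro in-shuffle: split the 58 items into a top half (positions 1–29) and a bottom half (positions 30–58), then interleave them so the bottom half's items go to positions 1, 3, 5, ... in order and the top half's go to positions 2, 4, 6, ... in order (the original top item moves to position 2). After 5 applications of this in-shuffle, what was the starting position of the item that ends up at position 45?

Work backwards from position 45, undoing one in-shuffle at a time:
45 ← 52 ← 26 ← 13 ← 36 ← 18
So the item now at position 45 started at position 18.

18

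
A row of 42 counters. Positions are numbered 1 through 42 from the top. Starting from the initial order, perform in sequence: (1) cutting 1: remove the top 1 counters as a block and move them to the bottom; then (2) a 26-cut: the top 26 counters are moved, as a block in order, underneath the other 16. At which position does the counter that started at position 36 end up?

Track the counter from position 36 forward through each operation:
  after op 1 (cut 1): 36 → 35
  after op 2 (cut 26): 35 → 9

9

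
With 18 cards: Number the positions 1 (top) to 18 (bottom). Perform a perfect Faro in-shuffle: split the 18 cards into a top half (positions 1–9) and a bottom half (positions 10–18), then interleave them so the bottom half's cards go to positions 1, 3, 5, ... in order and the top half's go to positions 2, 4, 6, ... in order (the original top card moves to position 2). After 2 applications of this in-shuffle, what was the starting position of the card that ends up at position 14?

13

Work backwards from position 14, undoing one in-shuffle at a time:
14 ← 7 ← 13
So the card now at position 14 started at position 13.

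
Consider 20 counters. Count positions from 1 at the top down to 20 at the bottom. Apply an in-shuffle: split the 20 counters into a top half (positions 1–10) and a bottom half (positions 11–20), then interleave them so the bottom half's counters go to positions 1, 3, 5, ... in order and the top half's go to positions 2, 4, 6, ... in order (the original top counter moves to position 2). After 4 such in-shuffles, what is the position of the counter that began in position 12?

3

Track the counter's position through each in-shuffle:
12 → 3 → 6 → 12 → 3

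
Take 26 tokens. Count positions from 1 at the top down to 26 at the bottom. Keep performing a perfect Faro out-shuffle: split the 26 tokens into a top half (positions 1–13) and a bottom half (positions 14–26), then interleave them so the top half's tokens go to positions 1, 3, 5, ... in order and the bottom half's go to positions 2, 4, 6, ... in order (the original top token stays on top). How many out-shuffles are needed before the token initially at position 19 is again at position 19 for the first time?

20

Follow position 19 under repeated out-shuffles:
19 → 12 → 23 → 20 → 14 → 2 → 3 → 5 → 9 → 17 → 8 → 15 → 4 → 7 → 13 → 25 → 24 → 22 → 18 → 10 → 19
It first returns after 20 out-shuffles.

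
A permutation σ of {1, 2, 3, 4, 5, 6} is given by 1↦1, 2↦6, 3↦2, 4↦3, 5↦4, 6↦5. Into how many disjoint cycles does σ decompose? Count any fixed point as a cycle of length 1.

Cycle decomposition: (1) (2 6 5 4 3).
2 cycles.

2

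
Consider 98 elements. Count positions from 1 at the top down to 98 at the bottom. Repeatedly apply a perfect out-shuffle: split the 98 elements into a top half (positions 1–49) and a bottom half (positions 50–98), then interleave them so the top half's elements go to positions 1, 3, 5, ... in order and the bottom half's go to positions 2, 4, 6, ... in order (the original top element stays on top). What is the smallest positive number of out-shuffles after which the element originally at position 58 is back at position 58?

Follow position 58 under repeated out-shuffles:
58 → 18 → 35 → 69 → 40 → 79 → 60 → 22 → ... → 58 (length 48)
It first returns after 48 out-shuffles.

48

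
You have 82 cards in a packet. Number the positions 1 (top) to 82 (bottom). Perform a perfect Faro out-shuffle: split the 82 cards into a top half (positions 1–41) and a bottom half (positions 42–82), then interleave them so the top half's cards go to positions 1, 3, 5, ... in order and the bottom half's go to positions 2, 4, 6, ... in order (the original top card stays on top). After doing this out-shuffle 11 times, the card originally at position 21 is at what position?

56

Track the card's position through each out-shuffle:
21 → 41 → 81 → 80 → 78 → 74 → 66 → 50 → 18 → 35 → 69 → 56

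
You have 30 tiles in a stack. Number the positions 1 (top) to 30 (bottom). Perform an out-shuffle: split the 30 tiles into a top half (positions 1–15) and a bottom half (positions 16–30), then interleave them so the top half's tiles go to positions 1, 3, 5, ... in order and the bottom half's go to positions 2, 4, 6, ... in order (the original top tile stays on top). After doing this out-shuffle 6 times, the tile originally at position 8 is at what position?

14

Track the tile's position through each out-shuffle:
8 → 15 → 29 → 28 → 26 → 22 → 14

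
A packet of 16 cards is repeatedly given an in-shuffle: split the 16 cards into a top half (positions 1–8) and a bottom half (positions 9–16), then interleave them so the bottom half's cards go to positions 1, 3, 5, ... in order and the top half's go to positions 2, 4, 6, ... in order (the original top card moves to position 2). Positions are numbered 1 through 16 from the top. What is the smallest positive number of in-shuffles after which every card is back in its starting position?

8

The in-shuffle permutes the 16 positions with cycle lengths [8, 8].
Every card is home exactly when every cycle has completed a whole number of laps, i.e. after lcm(8) = 8 in-shuffles.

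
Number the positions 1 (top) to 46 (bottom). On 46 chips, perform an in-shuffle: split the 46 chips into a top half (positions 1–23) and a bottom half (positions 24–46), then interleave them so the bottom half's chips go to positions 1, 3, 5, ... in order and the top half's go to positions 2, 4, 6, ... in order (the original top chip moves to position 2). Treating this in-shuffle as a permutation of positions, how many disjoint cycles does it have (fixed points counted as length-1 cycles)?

Trace each unvisited position around until it returns:
(1 2 4 8 16 32 ... len 23) (5 10 20 40 33 19 ... len 23)
2 cycles in total.

2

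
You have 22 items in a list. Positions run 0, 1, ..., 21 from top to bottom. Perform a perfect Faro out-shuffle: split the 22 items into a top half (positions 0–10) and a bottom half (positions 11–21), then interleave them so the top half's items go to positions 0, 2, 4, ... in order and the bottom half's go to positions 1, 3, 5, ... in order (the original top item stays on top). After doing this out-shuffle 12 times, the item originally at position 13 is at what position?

13

Track the item's position through each out-shuffle:
13 → 5 → 10 → 20 → 19 → 17 → 13 → 5 → 10 → 20 → 19 → 17 → 13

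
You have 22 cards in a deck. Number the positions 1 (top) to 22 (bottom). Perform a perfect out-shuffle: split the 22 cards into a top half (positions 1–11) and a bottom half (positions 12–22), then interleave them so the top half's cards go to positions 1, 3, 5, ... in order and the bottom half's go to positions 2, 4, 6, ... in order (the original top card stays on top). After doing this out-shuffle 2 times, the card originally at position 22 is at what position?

22

Position 22 is a fixed point of every out-shuffle, so the card never moves.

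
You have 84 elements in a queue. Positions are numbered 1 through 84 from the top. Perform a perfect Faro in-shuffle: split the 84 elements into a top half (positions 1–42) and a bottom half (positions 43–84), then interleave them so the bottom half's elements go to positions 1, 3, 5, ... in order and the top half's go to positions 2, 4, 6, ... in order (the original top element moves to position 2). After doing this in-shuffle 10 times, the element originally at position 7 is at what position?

Track the element's position through each in-shuffle:
7 → 14 → 28 → 56 → 27 → 54 → 23 → 46 → 7 → 14 → 28

28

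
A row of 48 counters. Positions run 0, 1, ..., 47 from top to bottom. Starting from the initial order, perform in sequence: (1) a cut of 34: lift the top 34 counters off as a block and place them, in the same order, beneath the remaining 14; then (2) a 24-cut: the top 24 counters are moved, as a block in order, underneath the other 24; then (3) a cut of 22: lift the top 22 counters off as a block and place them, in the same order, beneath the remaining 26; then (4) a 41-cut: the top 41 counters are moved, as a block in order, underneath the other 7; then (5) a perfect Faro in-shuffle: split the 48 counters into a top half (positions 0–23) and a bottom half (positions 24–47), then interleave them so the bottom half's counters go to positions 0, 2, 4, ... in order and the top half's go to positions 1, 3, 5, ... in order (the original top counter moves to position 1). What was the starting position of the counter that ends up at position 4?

Undo the operations in reverse order, starting from position 4:
  undo op 5 (in-shuffle, from bottom half): 4 ← 26
  undo op 4 (cut 41): 26 ← 19
  undo op 3 (cut 22): 19 ← 41
  undo op 2 (cut 24): 41 ← 17
  undo op 1 (cut 34): 17 ← 3
So the counter at position 4 came from original position 3.

3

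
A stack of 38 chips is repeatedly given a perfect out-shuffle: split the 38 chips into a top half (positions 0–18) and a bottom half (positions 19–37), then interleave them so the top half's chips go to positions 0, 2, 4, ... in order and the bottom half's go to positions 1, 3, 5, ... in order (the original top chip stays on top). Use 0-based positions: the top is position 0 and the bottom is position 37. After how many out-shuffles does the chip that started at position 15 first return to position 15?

Follow position 15 under repeated out-shuffles:
15 → 30 → 23 → 9 → 18 → 36 → 35 → 33 → ... → 15 (length 36)
It first returns after 36 out-shuffles.

36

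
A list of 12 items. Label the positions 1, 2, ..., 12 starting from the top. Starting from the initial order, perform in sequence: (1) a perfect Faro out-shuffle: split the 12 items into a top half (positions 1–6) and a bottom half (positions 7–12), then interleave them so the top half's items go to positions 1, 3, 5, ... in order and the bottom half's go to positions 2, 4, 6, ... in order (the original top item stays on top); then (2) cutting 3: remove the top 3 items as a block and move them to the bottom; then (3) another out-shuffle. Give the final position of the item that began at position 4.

Track the item from position 4 forward through each operation:
  after op 1 (out-shuffle): 4 → 7
  after op 2 (cut 3): 7 → 4
  after op 3 (out-shuffle): 4 → 7

7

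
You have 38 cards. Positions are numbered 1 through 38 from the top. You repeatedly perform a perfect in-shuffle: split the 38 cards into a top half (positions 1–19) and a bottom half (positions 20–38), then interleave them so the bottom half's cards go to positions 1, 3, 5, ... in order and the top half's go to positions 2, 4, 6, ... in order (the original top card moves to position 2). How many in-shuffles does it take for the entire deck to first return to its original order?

12

The in-shuffle permutes the 38 positions with cycle lengths [2, 12, 12, 12].
Every card is home exactly when every cycle has completed a whole number of laps, i.e. after lcm(2, 12) = 12 in-shuffles.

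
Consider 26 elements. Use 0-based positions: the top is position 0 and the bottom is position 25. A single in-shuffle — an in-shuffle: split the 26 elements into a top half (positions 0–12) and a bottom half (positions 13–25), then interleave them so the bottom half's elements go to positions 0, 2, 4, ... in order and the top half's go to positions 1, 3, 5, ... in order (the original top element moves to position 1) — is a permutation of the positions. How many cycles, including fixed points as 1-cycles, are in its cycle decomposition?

Trace each unvisited position around until it returns:
(0 1 3 7 15 4 ... len 18) (2 5 11 23 20 14) (8 17)
3 cycles in total.

3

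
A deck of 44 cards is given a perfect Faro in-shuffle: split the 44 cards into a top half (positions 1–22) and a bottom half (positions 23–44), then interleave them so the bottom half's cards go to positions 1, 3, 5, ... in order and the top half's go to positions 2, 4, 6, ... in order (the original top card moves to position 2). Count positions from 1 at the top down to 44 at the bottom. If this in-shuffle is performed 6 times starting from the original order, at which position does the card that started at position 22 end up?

13

Track the card's position through each in-shuffle:
22 → 44 → 43 → 41 → 37 → 29 → 13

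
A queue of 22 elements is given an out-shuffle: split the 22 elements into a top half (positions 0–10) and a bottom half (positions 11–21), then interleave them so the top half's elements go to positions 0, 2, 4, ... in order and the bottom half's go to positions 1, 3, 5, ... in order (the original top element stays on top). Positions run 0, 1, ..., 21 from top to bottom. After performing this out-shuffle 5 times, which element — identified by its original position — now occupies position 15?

9

Work backwards from position 15, undoing one out-shuffle at a time:
15 ← 18 ← 9 ← 15 ← 18 ← 9
So the element now at position 15 started at position 9.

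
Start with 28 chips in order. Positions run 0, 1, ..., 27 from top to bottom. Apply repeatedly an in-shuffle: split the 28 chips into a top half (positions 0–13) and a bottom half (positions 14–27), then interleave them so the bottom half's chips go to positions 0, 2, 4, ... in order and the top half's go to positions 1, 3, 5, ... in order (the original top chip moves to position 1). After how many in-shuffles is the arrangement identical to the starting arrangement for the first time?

28

The in-shuffle permutes the 28 positions with cycle lengths [28].
Every chip is home exactly when every cycle has completed a whole number of laps, i.e. after lcm(28) = 28 in-shuffles.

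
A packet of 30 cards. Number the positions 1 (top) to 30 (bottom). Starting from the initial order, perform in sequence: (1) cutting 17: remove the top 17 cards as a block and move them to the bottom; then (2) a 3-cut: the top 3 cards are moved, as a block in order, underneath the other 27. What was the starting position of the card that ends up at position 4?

24

Undo the operations in reverse order, starting from position 4:
  undo op 2 (cut 3): 4 ← 7
  undo op 1 (cut 17): 7 ← 24
So the card at position 4 came from original position 24.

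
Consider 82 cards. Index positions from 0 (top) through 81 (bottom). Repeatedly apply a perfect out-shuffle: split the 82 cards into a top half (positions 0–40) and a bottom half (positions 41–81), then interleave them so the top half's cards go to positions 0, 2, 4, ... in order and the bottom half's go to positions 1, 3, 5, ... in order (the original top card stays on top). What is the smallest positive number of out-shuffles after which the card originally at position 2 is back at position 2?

54

Follow position 2 under repeated out-shuffles:
2 → 4 → 8 → 16 → 32 → 64 → 47 → 13 → ... → 2 (length 54)
It first returns after 54 out-shuffles.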